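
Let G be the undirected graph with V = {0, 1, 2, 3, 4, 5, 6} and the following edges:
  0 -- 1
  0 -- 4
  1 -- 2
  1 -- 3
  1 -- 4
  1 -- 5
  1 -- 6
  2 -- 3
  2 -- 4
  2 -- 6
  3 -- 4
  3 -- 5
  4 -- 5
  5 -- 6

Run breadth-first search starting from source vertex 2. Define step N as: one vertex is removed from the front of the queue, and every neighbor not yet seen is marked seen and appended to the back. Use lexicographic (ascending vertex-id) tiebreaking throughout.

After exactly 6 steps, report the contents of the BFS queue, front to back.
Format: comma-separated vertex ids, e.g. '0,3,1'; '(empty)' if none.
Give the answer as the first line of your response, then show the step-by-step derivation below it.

5

step 1: dequeue 2; queue=[1,3,4,6]; order=2
step 2: dequeue 1; queue=[3,4,6,0,5]; order=2,1
step 3: dequeue 3; queue=[4,6,0,5]; order=2,1,3
step 4: dequeue 4; queue=[6,0,5]; order=2,1,3,4
step 5: dequeue 6; queue=[0,5]; order=2,1,3,4,6
step 6: dequeue 0; queue=[5]; order=2,1,3,4,6,0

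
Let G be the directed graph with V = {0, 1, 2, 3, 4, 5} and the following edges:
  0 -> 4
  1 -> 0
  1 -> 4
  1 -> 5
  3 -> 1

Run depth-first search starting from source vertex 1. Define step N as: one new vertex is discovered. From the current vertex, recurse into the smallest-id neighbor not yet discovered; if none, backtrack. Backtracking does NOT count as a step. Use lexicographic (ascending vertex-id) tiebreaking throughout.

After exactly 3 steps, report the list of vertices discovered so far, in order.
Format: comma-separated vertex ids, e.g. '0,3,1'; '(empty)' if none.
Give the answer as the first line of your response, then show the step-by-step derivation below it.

1,0,4

step 1: discover 1; path=1; order=1
step 2: discover 0; path=1>0; order=1,0
step 3: discover 4; path=1>0>4; order=1,0,4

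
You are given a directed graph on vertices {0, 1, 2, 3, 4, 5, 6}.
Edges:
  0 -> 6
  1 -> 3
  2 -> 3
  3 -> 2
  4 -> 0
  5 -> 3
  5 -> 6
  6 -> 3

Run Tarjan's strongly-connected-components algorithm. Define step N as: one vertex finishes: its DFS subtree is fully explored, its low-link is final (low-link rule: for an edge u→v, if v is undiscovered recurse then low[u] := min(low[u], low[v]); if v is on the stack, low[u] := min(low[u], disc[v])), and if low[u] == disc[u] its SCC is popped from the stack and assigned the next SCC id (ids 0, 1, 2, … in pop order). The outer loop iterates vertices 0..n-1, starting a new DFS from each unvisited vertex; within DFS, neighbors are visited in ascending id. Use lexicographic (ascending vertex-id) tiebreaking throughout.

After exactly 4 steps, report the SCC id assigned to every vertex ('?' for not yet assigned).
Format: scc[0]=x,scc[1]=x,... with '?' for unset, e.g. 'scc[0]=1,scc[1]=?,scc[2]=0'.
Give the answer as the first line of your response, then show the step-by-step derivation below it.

scc[0]=2,scc[1]=?,scc[2]=0,scc[3]=0,scc[4]=?,scc[5]=?,scc[6]=1

step 1: low=(low[0]=0,low[1]=?,low[2]=2,low[3]=2,low[4]=?,low[5]=?,low[6]=1); scc=(scc[0]=?,scc[1]=?,scc[2]=?,scc[3]=?,scc[4]=?,scc[5]=?,scc[6]=?)
step 2: low=(low[0]=0,low[1]=?,low[2]=2,low[3]=2,low[4]=?,low[5]=?,low[6]=1); scc=(scc[0]=?,scc[1]=?,scc[2]=0,scc[3]=0,scc[4]=?,scc[5]=?,scc[6]=?)
step 3: low=(low[0]=0,low[1]=?,low[2]=2,low[3]=2,low[4]=?,low[5]=?,low[6]=1); scc=(scc[0]=?,scc[1]=?,scc[2]=0,scc[3]=0,scc[4]=?,scc[5]=?,scc[6]=1)
step 4: low=(low[0]=0,low[1]=?,low[2]=2,low[3]=2,low[4]=?,low[5]=?,low[6]=1); scc=(scc[0]=2,scc[1]=?,scc[2]=0,scc[3]=0,scc[4]=?,scc[5]=?,scc[6]=1)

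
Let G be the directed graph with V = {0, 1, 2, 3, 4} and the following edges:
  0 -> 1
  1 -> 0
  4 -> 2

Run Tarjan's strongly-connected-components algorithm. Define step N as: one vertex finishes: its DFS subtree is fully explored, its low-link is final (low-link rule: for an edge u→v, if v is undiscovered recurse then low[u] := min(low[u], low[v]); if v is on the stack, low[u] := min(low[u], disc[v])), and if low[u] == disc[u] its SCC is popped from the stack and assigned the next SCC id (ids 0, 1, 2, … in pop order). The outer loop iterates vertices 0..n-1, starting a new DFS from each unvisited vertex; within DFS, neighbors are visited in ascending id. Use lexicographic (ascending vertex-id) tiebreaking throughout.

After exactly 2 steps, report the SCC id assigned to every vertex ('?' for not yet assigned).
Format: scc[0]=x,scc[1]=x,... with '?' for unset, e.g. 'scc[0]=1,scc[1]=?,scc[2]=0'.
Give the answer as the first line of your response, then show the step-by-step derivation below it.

scc[0]=0,scc[1]=0,scc[2]=?,scc[3]=?,scc[4]=?

step 1: low=(low[0]=0,low[1]=0,low[2]=?,low[3]=?,low[4]=?); scc=(scc[0]=?,scc[1]=?,scc[2]=?,scc[3]=?,scc[4]=?)
step 2: low=(low[0]=0,low[1]=0,low[2]=?,low[3]=?,low[4]=?); scc=(scc[0]=0,scc[1]=0,scc[2]=?,scc[3]=?,scc[4]=?)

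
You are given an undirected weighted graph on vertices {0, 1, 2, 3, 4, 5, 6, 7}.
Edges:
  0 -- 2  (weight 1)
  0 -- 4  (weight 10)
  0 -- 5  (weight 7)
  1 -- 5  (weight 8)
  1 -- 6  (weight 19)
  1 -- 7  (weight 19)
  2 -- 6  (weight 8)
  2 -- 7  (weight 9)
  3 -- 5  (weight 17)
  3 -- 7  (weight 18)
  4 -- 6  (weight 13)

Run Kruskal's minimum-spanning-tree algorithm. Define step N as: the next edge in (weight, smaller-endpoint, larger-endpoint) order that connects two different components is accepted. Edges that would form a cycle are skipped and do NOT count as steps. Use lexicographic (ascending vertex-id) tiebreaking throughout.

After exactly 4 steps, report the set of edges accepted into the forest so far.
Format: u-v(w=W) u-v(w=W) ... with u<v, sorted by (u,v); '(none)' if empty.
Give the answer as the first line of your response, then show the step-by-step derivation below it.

0-2(w=1) 0-5(w=7) 1-5(w=8) 2-6(w=8)

step 1: add edge 0-2 (w=1); MST = {0-2(w=1)}
step 2: add edge 0-5 (w=7); MST = {0-2(w=1) 0-5(w=7)}
step 3: add edge 1-5 (w=8); MST = {0-2(w=1) 0-5(w=7) 1-5(w=8)}
step 4: add edge 2-6 (w=8); MST = {0-2(w=1) 0-5(w=7) 1-5(w=8) 2-6(w=8)}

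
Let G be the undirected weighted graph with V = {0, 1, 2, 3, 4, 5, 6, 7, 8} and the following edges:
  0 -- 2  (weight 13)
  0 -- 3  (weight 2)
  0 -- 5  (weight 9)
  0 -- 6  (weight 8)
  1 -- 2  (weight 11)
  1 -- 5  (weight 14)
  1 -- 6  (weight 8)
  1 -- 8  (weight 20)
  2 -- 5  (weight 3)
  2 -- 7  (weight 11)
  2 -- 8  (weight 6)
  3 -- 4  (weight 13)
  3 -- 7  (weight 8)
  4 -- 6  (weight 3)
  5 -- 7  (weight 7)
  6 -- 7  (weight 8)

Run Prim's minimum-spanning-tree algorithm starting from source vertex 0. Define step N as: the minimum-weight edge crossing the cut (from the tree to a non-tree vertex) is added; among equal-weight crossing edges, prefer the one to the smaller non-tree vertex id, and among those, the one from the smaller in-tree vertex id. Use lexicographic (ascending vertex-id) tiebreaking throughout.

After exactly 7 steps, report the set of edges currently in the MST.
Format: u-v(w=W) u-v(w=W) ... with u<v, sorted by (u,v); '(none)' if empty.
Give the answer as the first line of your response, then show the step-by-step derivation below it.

0-3(w=2) 0-6(w=8) 1-6(w=8) 2-5(w=3) 3-7(w=8) 4-6(w=3) 5-7(w=7)

step 1: add edge 0-3 (w=2); MST = {0-3(w=2)}
step 2: add edge 0-6 (w=8); MST = {0-3(w=2) 0-6(w=8)}
step 3: add edge 4-6 (w=3); MST = {0-3(w=2) 0-6(w=8) 4-6(w=3)}
step 4: add edge 1-6 (w=8); MST = {0-3(w=2) 0-6(w=8) 1-6(w=8) 4-6(w=3)}
step 5: add edge 3-7 (w=8); MST = {0-3(w=2) 0-6(w=8) 1-6(w=8) 3-7(w=8) 4-6(w=3)}
step 6: add edge 5-7 (w=7); MST = {0-3(w=2) 0-6(w=8) 1-6(w=8) 3-7(w=8) 4-6(w=3) 5-7(w=7)}
step 7: add edge 2-5 (w=3); MST = {0-3(w=2) 0-6(w=8) 1-6(w=8) 2-5(w=3) 3-7(w=8) 4-6(w=3) 5-7(w=7)}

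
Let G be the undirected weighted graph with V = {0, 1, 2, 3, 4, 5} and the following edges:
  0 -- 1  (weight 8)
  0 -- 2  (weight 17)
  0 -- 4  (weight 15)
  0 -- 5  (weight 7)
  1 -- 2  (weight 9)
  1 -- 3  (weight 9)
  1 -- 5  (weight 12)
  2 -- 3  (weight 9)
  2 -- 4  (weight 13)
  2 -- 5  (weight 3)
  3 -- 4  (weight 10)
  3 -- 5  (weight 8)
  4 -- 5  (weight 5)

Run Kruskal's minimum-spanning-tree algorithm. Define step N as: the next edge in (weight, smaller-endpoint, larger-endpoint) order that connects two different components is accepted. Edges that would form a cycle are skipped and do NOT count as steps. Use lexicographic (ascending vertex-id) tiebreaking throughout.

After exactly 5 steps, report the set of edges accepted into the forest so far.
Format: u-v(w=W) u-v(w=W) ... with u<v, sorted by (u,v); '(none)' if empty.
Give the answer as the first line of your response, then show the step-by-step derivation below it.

0-1(w=8) 0-5(w=7) 2-5(w=3) 3-5(w=8) 4-5(w=5)

step 1: add edge 2-5 (w=3); MST = {2-5(w=3)}
step 2: add edge 4-5 (w=5); MST = {2-5(w=3) 4-5(w=5)}
step 3: add edge 0-5 (w=7); MST = {0-5(w=7) 2-5(w=3) 4-5(w=5)}
step 4: add edge 0-1 (w=8); MST = {0-1(w=8) 0-5(w=7) 2-5(w=3) 4-5(w=5)}
step 5: add edge 3-5 (w=8); MST = {0-1(w=8) 0-5(w=7) 2-5(w=3) 3-5(w=8) 4-5(w=5)}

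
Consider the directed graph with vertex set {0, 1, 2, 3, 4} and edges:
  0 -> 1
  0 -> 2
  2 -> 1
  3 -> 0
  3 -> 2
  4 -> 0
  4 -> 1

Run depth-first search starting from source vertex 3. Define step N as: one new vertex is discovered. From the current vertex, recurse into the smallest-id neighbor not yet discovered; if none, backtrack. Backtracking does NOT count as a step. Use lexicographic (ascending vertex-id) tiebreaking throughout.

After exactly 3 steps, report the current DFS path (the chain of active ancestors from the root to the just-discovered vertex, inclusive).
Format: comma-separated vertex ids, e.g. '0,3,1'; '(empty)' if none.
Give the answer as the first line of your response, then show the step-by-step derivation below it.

3,0,1

step 1: discover 3; path=3; order=3
step 2: discover 0; path=3>0; order=3,0
step 3: discover 1; path=3>0>1; order=3,0,1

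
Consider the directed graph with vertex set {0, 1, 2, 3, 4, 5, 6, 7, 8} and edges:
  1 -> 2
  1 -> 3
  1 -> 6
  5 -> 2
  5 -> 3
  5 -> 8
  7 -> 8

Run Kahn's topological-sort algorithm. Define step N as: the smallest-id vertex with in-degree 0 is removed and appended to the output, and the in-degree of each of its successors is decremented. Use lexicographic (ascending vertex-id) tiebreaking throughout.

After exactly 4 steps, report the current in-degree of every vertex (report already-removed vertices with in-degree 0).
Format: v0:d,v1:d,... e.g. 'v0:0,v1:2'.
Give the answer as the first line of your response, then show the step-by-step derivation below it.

v0:0,v1:0,v2:0,v3:0,v4:0,v5:0,v6:0,v7:0,v8:1

step 1: output 0; order=[0]; indeg=(0,0,2,2,0,0,1,0,2)
step 2: output 1; order=[0,1]; indeg=(0,0,1,1,0,0,0,0,2)
step 3: output 4; order=[0,1,4]; indeg=(0,0,1,1,0,0,0,0,2)
step 4: output 5; order=[0,1,4,5]; indeg=(0,0,0,0,0,0,0,0,1)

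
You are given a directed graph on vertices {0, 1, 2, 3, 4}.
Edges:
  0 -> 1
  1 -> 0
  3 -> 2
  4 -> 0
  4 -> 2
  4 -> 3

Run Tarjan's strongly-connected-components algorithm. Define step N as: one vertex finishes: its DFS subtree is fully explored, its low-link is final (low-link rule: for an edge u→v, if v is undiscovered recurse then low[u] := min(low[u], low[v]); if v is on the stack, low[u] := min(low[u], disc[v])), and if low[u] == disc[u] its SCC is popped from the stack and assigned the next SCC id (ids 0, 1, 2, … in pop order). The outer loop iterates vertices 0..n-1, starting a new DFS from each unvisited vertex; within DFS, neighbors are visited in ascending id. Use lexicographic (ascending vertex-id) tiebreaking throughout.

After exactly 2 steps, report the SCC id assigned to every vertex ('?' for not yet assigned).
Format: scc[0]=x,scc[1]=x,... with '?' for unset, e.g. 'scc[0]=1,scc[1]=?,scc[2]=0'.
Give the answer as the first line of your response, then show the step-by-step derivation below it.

scc[0]=0,scc[1]=0,scc[2]=?,scc[3]=?,scc[4]=?

step 1: low=(low[0]=0,low[1]=0,low[2]=?,low[3]=?,low[4]=?); scc=(scc[0]=?,scc[1]=?,scc[2]=?,scc[3]=?,scc[4]=?)
step 2: low=(low[0]=0,low[1]=0,low[2]=?,low[3]=?,low[4]=?); scc=(scc[0]=0,scc[1]=0,scc[2]=?,scc[3]=?,scc[4]=?)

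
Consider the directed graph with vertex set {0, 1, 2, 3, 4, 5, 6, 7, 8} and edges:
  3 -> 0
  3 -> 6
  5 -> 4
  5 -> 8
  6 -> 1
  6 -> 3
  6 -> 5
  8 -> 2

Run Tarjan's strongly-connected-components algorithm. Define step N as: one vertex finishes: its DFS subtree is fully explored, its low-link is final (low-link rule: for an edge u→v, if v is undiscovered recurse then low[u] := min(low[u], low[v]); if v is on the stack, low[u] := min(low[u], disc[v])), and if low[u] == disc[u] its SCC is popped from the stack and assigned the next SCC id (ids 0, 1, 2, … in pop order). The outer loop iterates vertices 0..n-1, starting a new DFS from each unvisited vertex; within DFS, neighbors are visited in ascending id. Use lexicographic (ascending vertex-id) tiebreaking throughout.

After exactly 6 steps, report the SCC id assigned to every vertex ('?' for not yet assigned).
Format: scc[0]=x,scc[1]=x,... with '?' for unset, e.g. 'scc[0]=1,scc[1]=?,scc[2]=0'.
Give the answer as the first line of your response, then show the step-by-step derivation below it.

scc[0]=0,scc[1]=1,scc[2]=2,scc[3]=?,scc[4]=3,scc[5]=5,scc[6]=?,scc[7]=?,scc[8]=4

step 1: low=(low[0]=0,low[1]=?,low[2]=?,low[3]=?,low[4]=?,low[5]=?,low[6]=?,low[7]=?,low[8]=?); scc=(scc[0]=0,scc[1]=?,scc[2]=?,scc[3]=?,scc[4]=?,scc[5]=?,scc[6]=?,scc[7]=?,scc[8]=?)
step 2: low=(low[0]=0,low[1]=1,low[2]=?,low[3]=?,low[4]=?,low[5]=?,low[6]=?,low[7]=?,low[8]=?); scc=(scc[0]=0,scc[1]=1,scc[2]=?,scc[3]=?,scc[4]=?,scc[5]=?,scc[6]=?,scc[7]=?,scc[8]=?)
step 3: low=(low[0]=0,low[1]=1,low[2]=2,low[3]=?,low[4]=?,low[5]=?,low[6]=?,low[7]=?,low[8]=?); scc=(scc[0]=0,scc[1]=1,scc[2]=2,scc[3]=?,scc[4]=?,scc[5]=?,scc[6]=?,scc[7]=?,scc[8]=?)
step 4: low=(low[0]=0,low[1]=1,low[2]=2,low[3]=3,low[4]=6,low[5]=5,low[6]=3,low[7]=?,low[8]=?); scc=(scc[0]=0,scc[1]=1,scc[2]=2,scc[3]=?,scc[4]=3,scc[5]=?,scc[6]=?,scc[7]=?,scc[8]=?)
step 5: low=(low[0]=0,low[1]=1,low[2]=2,low[3]=3,low[4]=6,low[5]=5,low[6]=3,low[7]=?,low[8]=7); scc=(scc[0]=0,scc[1]=1,scc[2]=2,scc[3]=?,scc[4]=3,scc[5]=?,scc[6]=?,scc[7]=?,scc[8]=4)
step 6: low=(low[0]=0,low[1]=1,low[2]=2,low[3]=3,low[4]=6,low[5]=5,low[6]=3,low[7]=?,low[8]=7); scc=(scc[0]=0,scc[1]=1,scc[2]=2,scc[3]=?,scc[4]=3,scc[5]=5,scc[6]=?,scc[7]=?,scc[8]=4)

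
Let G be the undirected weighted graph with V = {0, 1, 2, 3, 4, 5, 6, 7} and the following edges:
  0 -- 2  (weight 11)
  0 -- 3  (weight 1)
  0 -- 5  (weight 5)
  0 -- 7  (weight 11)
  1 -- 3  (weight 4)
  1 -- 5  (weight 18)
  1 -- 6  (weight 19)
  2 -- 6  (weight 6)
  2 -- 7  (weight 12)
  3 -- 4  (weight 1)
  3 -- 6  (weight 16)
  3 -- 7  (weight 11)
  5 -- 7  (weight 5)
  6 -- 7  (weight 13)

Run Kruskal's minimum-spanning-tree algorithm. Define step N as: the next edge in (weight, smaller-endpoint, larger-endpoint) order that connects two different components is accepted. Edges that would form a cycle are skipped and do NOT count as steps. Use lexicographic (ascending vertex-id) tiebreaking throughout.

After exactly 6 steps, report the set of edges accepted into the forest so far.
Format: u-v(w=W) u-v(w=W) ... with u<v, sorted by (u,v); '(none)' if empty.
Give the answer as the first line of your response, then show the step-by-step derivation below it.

0-3(w=1) 0-5(w=5) 1-3(w=4) 2-6(w=6) 3-4(w=1) 5-7(w=5)

step 1: add edge 0-3 (w=1); MST = {0-3(w=1)}
step 2: add edge 3-4 (w=1); MST = {0-3(w=1) 3-4(w=1)}
step 3: add edge 1-3 (w=4); MST = {0-3(w=1) 1-3(w=4) 3-4(w=1)}
step 4: add edge 0-5 (w=5); MST = {0-3(w=1) 0-5(w=5) 1-3(w=4) 3-4(w=1)}
step 5: add edge 5-7 (w=5); MST = {0-3(w=1) 0-5(w=5) 1-3(w=4) 3-4(w=1) 5-7(w=5)}
step 6: add edge 2-6 (w=6); MST = {0-3(w=1) 0-5(w=5) 1-3(w=4) 2-6(w=6) 3-4(w=1) 5-7(w=5)}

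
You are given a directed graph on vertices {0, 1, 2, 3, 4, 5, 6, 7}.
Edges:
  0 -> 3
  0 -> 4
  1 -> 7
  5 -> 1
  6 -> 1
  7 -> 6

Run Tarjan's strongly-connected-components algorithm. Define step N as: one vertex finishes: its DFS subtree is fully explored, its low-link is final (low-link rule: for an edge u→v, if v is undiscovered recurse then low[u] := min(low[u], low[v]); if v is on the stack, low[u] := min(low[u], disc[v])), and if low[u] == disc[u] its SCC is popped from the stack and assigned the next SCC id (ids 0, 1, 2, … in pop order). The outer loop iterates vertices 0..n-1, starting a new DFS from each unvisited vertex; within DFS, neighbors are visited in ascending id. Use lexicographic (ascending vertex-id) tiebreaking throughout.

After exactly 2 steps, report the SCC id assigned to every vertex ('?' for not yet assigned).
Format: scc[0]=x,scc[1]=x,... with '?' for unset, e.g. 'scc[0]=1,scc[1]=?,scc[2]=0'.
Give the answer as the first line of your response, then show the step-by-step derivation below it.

scc[0]=?,scc[1]=?,scc[2]=?,scc[3]=0,scc[4]=1,scc[5]=?,scc[6]=?,scc[7]=?

step 1: low=(low[0]=0,low[1]=?,low[2]=?,low[3]=1,low[4]=?,low[5]=?,low[6]=?,low[7]=?); scc=(scc[0]=?,scc[1]=?,scc[2]=?,scc[3]=0,scc[4]=?,scc[5]=?,scc[6]=?,scc[7]=?)
step 2: low=(low[0]=0,low[1]=?,low[2]=?,low[3]=1,low[4]=2,low[5]=?,low[6]=?,low[7]=?); scc=(scc[0]=?,scc[1]=?,scc[2]=?,scc[3]=0,scc[4]=1,scc[5]=?,scc[6]=?,scc[7]=?)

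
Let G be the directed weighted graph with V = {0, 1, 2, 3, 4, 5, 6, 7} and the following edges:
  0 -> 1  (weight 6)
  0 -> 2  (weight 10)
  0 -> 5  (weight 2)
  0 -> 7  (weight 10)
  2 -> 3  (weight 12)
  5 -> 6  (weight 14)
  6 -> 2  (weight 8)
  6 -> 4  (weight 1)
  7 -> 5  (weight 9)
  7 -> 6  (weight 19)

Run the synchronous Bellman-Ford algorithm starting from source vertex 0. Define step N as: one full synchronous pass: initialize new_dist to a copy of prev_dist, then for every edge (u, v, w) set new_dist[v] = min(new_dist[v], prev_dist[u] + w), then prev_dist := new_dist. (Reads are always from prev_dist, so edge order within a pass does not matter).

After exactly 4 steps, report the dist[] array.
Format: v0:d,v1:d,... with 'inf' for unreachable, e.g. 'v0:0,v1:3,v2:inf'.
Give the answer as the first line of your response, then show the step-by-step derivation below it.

v0:0,v1:6,v2:10,v3:22,v4:17,v5:2,v6:16,v7:10

step 1: dist = v0:0,v1:6,v2:10,v3:inf,v4:inf,v5:2,v6:inf,v7:10
step 2: dist = v0:0,v1:6,v2:10,v3:22,v4:inf,v5:2,v6:16,v7:10
step 3: dist = v0:0,v1:6,v2:10,v3:22,v4:17,v5:2,v6:16,v7:10
step 4: dist = v0:0,v1:6,v2:10,v3:22,v4:17,v5:2,v6:16,v7:10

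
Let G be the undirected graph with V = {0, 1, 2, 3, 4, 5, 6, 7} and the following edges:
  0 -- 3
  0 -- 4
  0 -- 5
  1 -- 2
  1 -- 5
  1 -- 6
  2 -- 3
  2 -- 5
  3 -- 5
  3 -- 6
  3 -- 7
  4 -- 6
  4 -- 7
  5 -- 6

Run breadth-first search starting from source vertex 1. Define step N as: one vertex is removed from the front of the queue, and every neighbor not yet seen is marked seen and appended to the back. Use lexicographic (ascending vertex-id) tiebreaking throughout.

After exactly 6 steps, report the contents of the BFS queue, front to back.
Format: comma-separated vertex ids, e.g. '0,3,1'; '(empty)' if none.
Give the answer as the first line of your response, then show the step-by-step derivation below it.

4,7

step 1: dequeue 1; queue=[2,5,6]; order=1
step 2: dequeue 2; queue=[5,6,3]; order=1,2
step 3: dequeue 5; queue=[6,3,0]; order=1,2,5
step 4: dequeue 6; queue=[3,0,4]; order=1,2,5,6
step 5: dequeue 3; queue=[0,4,7]; order=1,2,5,6,3
step 6: dequeue 0; queue=[4,7]; order=1,2,5,6,3,0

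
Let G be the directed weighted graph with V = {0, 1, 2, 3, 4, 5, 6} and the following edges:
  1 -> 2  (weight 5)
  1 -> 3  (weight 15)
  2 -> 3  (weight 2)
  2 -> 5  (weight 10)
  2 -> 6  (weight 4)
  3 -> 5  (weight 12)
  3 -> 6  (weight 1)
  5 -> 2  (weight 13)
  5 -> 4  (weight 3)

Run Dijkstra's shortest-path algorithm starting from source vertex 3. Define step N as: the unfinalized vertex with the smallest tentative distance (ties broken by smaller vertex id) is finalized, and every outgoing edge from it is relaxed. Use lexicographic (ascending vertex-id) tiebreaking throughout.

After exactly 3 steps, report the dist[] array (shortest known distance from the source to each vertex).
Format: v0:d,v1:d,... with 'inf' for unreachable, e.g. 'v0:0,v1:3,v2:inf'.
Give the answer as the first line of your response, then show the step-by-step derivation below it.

v0:inf,v1:inf,v2:25,v3:0,v4:15,v5:12,v6:1

step 1: dist = v0:inf,v1:inf,v2:inf,v3:0,v4:inf,v5:12,v6:1
step 2: dist = v0:inf,v1:inf,v2:inf,v3:0,v4:inf,v5:12,v6:1
step 3: dist = v0:inf,v1:inf,v2:25,v3:0,v4:15,v5:12,v6:1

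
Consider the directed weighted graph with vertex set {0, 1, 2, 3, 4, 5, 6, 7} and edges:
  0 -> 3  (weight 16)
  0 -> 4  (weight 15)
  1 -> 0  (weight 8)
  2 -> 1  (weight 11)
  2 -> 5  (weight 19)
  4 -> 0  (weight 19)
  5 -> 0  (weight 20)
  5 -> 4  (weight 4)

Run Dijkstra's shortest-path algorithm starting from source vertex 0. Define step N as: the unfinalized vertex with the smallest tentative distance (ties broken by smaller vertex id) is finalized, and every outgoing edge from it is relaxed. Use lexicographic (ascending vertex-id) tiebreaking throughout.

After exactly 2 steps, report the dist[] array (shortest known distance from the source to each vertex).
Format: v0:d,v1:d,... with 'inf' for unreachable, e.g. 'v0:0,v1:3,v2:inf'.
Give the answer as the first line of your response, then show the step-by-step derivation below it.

v0:0,v1:inf,v2:inf,v3:16,v4:15,v5:inf,v6:inf,v7:inf

step 1: dist = v0:0,v1:inf,v2:inf,v3:16,v4:15,v5:inf,v6:inf,v7:inf
step 2: dist = v0:0,v1:inf,v2:inf,v3:16,v4:15,v5:inf,v6:inf,v7:inf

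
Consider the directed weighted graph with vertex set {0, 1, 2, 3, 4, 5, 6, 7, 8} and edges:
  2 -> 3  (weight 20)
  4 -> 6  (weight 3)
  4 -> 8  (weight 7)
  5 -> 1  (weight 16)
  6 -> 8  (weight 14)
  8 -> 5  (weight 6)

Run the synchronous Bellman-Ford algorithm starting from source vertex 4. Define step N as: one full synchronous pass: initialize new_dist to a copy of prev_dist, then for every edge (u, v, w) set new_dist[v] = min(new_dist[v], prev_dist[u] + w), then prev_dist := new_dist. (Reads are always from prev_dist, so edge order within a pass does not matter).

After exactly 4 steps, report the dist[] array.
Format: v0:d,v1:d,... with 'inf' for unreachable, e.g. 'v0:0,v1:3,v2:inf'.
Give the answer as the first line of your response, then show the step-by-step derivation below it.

v0:inf,v1:29,v2:inf,v3:inf,v4:0,v5:13,v6:3,v7:inf,v8:7

step 1: dist = v0:inf,v1:inf,v2:inf,v3:inf,v4:0,v5:inf,v6:3,v7:inf,v8:7
step 2: dist = v0:inf,v1:inf,v2:inf,v3:inf,v4:0,v5:13,v6:3,v7:inf,v8:7
step 3: dist = v0:inf,v1:29,v2:inf,v3:inf,v4:0,v5:13,v6:3,v7:inf,v8:7
step 4: dist = v0:inf,v1:29,v2:inf,v3:inf,v4:0,v5:13,v6:3,v7:inf,v8:7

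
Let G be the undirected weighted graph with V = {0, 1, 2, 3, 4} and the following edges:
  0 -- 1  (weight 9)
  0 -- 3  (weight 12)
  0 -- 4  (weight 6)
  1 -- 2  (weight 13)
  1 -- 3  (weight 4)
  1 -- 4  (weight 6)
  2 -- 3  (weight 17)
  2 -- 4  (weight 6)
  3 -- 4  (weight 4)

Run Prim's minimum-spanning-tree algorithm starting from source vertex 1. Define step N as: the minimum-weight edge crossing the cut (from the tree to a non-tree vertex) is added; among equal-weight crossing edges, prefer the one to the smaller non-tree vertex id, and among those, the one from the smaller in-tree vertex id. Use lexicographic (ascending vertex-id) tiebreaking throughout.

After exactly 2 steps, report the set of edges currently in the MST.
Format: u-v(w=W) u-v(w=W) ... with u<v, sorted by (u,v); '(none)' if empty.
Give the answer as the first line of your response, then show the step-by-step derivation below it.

1-3(w=4) 3-4(w=4)

step 1: add edge 1-3 (w=4); MST = {1-3(w=4)}
step 2: add edge 3-4 (w=4); MST = {1-3(w=4) 3-4(w=4)}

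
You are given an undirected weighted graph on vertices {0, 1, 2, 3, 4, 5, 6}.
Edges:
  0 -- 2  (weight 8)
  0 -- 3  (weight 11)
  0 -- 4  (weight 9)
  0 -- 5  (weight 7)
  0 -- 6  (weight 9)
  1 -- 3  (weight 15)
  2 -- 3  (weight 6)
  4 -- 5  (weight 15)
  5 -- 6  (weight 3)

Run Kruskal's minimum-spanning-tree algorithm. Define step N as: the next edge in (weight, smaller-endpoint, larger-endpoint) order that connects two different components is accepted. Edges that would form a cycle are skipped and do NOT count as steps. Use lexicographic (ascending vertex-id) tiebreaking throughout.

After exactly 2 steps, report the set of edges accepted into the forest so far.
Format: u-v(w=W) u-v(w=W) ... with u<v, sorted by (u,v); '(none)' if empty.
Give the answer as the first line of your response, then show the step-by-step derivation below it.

2-3(w=6) 5-6(w=3)

step 1: add edge 5-6 (w=3); MST = {5-6(w=3)}
step 2: add edge 2-3 (w=6); MST = {2-3(w=6) 5-6(w=3)}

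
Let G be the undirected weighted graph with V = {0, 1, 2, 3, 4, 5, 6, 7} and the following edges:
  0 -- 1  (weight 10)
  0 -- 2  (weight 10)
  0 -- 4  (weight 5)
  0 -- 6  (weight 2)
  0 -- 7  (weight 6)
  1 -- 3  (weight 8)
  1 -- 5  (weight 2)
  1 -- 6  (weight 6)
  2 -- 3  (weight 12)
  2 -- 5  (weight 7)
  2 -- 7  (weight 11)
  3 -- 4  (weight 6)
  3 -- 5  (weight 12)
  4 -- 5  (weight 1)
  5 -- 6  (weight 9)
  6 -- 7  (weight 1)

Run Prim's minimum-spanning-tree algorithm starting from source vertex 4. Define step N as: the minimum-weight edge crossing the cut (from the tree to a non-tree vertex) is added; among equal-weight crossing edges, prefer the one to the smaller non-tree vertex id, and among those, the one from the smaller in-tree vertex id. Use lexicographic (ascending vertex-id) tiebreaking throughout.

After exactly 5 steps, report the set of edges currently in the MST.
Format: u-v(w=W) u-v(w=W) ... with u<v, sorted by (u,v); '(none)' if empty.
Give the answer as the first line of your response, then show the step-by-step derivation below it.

0-4(w=5) 0-6(w=2) 1-5(w=2) 4-5(w=1) 6-7(w=1)

step 1: add edge 4-5 (w=1); MST = {4-5(w=1)}
step 2: add edge 1-5 (w=2); MST = {1-5(w=2) 4-5(w=1)}
step 3: add edge 0-4 (w=5); MST = {0-4(w=5) 1-5(w=2) 4-5(w=1)}
step 4: add edge 0-6 (w=2); MST = {0-4(w=5) 0-6(w=2) 1-5(w=2) 4-5(w=1)}
step 5: add edge 6-7 (w=1); MST = {0-4(w=5) 0-6(w=2) 1-5(w=2) 4-5(w=1) 6-7(w=1)}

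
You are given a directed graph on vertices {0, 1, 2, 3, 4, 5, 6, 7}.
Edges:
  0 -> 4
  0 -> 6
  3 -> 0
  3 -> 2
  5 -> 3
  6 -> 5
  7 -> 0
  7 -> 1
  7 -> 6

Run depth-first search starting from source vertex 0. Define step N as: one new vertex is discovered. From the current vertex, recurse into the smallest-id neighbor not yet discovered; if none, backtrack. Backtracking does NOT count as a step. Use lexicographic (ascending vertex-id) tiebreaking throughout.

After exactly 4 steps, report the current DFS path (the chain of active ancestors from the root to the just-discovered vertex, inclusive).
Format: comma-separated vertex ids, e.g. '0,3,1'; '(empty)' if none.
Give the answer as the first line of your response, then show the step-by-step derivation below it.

0,6,5

step 1: discover 0; path=0; order=0
step 2: discover 4; path=0>4; order=0,4
step 3: discover 6; path=0>6; order=0,4,6
step 4: discover 5; path=0>6>5; order=0,4,6,5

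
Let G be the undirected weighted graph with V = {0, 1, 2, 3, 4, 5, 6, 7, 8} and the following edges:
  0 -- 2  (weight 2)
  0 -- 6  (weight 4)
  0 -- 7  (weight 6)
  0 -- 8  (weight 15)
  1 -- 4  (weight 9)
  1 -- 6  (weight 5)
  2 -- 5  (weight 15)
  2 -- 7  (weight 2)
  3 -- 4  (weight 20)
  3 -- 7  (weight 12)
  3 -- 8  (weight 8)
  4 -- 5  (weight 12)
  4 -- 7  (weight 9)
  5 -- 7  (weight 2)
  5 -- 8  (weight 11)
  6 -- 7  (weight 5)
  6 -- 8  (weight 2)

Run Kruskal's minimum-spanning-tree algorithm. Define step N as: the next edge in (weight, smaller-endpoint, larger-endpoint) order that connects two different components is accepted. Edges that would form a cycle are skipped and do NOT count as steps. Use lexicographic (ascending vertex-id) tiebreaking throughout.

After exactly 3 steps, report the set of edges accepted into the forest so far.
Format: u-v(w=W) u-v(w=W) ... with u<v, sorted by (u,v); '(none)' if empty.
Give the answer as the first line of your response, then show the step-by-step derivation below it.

0-2(w=2) 2-7(w=2) 5-7(w=2)

step 1: add edge 0-2 (w=2); MST = {0-2(w=2)}
step 2: add edge 2-7 (w=2); MST = {0-2(w=2) 2-7(w=2)}
step 3: add edge 5-7 (w=2); MST = {0-2(w=2) 2-7(w=2) 5-7(w=2)}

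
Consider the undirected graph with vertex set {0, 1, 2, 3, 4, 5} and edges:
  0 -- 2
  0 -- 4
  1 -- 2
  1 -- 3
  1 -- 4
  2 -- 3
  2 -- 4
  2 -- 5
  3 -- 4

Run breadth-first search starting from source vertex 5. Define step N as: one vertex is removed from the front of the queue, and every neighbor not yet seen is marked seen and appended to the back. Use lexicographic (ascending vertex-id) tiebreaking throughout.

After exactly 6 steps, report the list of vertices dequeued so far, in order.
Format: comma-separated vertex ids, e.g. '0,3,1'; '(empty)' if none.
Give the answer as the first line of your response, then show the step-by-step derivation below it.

5,2,0,1,3,4

step 1: dequeue 5; queue=[2]; order=5
step 2: dequeue 2; queue=[0,1,3,4]; order=5,2
step 3: dequeue 0; queue=[1,3,4]; order=5,2,0
step 4: dequeue 1; queue=[3,4]; order=5,2,0,1
step 5: dequeue 3; queue=[4]; order=5,2,0,1,3
step 6: dequeue 4; queue=[(empty)]; order=5,2,0,1,3,4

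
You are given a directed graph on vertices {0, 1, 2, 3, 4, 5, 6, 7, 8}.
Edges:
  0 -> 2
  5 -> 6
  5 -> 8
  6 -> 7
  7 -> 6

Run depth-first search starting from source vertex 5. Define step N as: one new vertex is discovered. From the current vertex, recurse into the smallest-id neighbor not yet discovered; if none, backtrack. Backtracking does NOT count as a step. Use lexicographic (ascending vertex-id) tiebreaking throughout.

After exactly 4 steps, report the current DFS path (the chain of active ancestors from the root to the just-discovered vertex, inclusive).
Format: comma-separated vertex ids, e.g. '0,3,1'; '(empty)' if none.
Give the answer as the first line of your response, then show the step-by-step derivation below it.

5,8

step 1: discover 5; path=5; order=5
step 2: discover 6; path=5>6; order=5,6
step 3: discover 7; path=5>6>7; order=5,6,7
step 4: discover 8; path=5>8; order=5,6,7,8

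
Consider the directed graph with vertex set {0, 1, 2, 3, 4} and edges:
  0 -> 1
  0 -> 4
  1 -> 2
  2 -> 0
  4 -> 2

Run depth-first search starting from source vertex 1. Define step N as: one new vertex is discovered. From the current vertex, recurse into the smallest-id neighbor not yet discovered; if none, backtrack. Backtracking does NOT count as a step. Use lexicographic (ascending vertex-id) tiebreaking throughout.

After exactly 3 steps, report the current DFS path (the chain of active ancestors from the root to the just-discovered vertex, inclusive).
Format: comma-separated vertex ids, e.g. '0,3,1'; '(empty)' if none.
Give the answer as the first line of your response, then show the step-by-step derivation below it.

1,2,0

step 1: discover 1; path=1; order=1
step 2: discover 2; path=1>2; order=1,2
step 3: discover 0; path=1>2>0; order=1,2,0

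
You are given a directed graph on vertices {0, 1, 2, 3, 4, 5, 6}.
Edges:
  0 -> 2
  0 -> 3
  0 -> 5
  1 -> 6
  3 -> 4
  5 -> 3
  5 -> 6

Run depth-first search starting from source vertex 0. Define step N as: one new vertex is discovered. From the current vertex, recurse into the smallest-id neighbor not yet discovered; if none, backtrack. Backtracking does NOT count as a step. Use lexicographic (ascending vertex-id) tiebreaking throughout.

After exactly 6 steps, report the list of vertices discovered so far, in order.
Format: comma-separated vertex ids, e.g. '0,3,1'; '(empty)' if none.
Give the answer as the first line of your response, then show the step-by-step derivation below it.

0,2,3,4,5,6

step 1: discover 0; path=0; order=0
step 2: discover 2; path=0>2; order=0,2
step 3: discover 3; path=0>3; order=0,2,3
step 4: discover 4; path=0>3>4; order=0,2,3,4
step 5: discover 5; path=0>5; order=0,2,3,4,5
step 6: discover 6; path=0>5>6; order=0,2,3,4,5,6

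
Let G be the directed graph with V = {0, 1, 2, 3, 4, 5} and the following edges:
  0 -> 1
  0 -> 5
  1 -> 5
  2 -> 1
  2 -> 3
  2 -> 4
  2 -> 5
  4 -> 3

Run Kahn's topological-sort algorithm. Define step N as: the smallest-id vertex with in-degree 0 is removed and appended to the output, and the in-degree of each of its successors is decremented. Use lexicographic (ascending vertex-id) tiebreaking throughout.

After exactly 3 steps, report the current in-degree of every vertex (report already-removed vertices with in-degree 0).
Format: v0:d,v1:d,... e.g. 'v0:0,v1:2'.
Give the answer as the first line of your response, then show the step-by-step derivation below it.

v0:0,v1:0,v2:0,v3:1,v4:0,v5:0

step 1: output 0; order=[0]; indeg=(0,1,0,2,1,2)
step 2: output 2; order=[0,2]; indeg=(0,0,0,1,0,1)
step 3: output 1; order=[0,2,1]; indeg=(0,0,0,1,0,0)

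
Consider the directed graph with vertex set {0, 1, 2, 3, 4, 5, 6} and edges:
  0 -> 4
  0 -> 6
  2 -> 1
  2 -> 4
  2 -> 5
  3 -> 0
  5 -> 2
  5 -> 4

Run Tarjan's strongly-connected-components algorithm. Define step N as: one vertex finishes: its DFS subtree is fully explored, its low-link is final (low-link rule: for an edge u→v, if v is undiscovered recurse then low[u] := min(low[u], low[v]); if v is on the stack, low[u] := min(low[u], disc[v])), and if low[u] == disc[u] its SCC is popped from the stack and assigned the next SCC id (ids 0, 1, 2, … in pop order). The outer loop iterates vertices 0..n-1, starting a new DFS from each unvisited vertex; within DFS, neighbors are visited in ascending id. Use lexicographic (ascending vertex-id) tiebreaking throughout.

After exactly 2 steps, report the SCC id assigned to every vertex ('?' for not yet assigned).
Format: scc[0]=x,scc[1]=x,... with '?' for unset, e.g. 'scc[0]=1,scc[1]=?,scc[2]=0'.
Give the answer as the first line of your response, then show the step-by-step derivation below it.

scc[0]=?,scc[1]=?,scc[2]=?,scc[3]=?,scc[4]=0,scc[5]=?,scc[6]=1

step 1: low=(low[0]=0,low[1]=?,low[2]=?,low[3]=?,low[4]=1,low[5]=?,low[6]=?); scc=(scc[0]=?,scc[1]=?,scc[2]=?,scc[3]=?,scc[4]=0,scc[5]=?,scc[6]=?)
step 2: low=(low[0]=0,low[1]=?,low[2]=?,low[3]=?,low[4]=1,low[5]=?,low[6]=2); scc=(scc[0]=?,scc[1]=?,scc[2]=?,scc[3]=?,scc[4]=0,scc[5]=?,scc[6]=1)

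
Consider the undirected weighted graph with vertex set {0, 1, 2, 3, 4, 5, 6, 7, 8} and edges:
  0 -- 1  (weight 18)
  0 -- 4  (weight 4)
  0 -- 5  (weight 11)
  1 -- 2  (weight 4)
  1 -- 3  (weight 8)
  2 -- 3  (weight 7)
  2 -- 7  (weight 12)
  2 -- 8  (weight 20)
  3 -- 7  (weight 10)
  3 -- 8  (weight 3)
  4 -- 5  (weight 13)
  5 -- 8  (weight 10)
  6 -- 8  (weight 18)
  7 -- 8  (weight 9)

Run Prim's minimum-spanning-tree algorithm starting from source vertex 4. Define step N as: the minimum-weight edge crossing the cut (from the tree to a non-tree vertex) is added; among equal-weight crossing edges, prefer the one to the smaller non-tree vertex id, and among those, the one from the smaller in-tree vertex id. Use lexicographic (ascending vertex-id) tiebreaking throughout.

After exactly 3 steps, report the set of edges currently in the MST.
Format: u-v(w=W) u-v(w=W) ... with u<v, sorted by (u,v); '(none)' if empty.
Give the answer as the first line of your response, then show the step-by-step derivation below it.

0-4(w=4) 0-5(w=11) 5-8(w=10)

step 1: add edge 0-4 (w=4); MST = {0-4(w=4)}
step 2: add edge 0-5 (w=11); MST = {0-4(w=4) 0-5(w=11)}
step 3: add edge 5-8 (w=10); MST = {0-4(w=4) 0-5(w=11) 5-8(w=10)}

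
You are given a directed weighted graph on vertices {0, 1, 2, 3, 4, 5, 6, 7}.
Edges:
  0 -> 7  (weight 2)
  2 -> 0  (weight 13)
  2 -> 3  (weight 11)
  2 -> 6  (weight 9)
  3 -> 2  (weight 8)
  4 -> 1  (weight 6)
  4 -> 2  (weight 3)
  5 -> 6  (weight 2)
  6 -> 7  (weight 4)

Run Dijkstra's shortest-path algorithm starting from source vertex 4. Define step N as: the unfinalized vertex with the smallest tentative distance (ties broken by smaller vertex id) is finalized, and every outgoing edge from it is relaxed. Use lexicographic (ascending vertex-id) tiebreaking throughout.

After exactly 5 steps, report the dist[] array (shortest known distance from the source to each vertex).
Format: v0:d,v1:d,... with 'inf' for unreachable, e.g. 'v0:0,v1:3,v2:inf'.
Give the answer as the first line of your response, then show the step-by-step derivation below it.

v0:16,v1:6,v2:3,v3:14,v4:0,v5:inf,v6:12,v7:16

step 1: dist = v0:inf,v1:6,v2:3,v3:inf,v4:0,v5:inf,v6:inf,v7:inf
step 2: dist = v0:16,v1:6,v2:3,v3:14,v4:0,v5:inf,v6:12,v7:inf
step 3: dist = v0:16,v1:6,v2:3,v3:14,v4:0,v5:inf,v6:12,v7:inf
step 4: dist = v0:16,v1:6,v2:3,v3:14,v4:0,v5:inf,v6:12,v7:16
step 5: dist = v0:16,v1:6,v2:3,v3:14,v4:0,v5:inf,v6:12,v7:16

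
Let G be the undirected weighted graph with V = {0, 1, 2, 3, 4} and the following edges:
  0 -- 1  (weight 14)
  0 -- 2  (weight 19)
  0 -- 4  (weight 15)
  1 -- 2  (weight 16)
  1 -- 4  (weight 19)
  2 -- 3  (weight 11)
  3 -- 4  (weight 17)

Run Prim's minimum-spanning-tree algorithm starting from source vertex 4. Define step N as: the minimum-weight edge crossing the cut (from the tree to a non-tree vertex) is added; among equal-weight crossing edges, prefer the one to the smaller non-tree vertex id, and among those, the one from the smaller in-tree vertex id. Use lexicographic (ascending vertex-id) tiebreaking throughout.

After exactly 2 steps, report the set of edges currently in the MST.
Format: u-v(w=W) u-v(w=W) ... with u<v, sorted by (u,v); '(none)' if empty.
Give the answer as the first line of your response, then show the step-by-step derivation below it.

0-1(w=14) 0-4(w=15)

step 1: add edge 0-4 (w=15); MST = {0-4(w=15)}
step 2: add edge 0-1 (w=14); MST = {0-1(w=14) 0-4(w=15)}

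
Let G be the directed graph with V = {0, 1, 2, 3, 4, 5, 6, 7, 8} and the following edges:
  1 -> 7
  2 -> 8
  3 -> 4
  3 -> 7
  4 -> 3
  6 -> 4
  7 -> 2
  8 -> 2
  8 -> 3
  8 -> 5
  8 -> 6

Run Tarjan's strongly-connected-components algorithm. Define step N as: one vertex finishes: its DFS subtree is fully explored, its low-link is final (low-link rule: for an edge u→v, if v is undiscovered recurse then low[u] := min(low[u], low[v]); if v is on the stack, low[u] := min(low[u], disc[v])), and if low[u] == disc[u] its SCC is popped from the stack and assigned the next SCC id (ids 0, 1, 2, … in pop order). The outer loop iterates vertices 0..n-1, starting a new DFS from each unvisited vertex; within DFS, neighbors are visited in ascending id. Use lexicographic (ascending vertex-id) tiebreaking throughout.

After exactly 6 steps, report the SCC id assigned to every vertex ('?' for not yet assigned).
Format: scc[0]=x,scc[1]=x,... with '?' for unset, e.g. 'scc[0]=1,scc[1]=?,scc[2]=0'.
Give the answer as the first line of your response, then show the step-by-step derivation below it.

scc[0]=0,scc[1]=?,scc[2]=?,scc[3]=?,scc[4]=?,scc[5]=1,scc[6]=?,scc[7]=?,scc[8]=?

step 1: low=(low[0]=0,low[1]=?,low[2]=?,low[3]=?,low[4]=?,low[5]=?,low[6]=?,low[7]=?,low[8]=?); scc=(scc[0]=0,scc[1]=?,scc[2]=?,scc[3]=?,scc[4]=?,scc[5]=?,scc[6]=?,scc[7]=?,scc[8]=?)
step 2: low=(low[0]=0,low[1]=1,low[2]=3,low[3]=5,low[4]=5,low[5]=?,low[6]=?,low[7]=2,low[8]=3); scc=(scc[0]=0,scc[1]=?,scc[2]=?,scc[3]=?,scc[4]=?,scc[5]=?,scc[6]=?,scc[7]=?,scc[8]=?)
step 3: low=(low[0]=0,low[1]=1,low[2]=3,low[3]=2,low[4]=5,low[5]=?,low[6]=?,low[7]=2,low[8]=3); scc=(scc[0]=0,scc[1]=?,scc[2]=?,scc[3]=?,scc[4]=?,scc[5]=?,scc[6]=?,scc[7]=?,scc[8]=?)
step 4: low=(low[0]=0,low[1]=1,low[2]=3,low[3]=2,low[4]=5,low[5]=7,low[6]=?,low[7]=2,low[8]=2); scc=(scc[0]=0,scc[1]=?,scc[2]=?,scc[3]=?,scc[4]=?,scc[5]=1,scc[6]=?,scc[7]=?,scc[8]=?)
step 5: low=(low[0]=0,low[1]=1,low[2]=3,low[3]=2,low[4]=5,low[5]=7,low[6]=6,low[7]=2,low[8]=2); scc=(scc[0]=0,scc[1]=?,scc[2]=?,scc[3]=?,scc[4]=?,scc[5]=1,scc[6]=?,scc[7]=?,scc[8]=?)
step 6: low=(low[0]=0,low[1]=1,low[2]=3,low[3]=2,low[4]=5,low[5]=7,low[6]=6,low[7]=2,low[8]=2); scc=(scc[0]=0,scc[1]=?,scc[2]=?,scc[3]=?,scc[4]=?,scc[5]=1,scc[6]=?,scc[7]=?,scc[8]=?)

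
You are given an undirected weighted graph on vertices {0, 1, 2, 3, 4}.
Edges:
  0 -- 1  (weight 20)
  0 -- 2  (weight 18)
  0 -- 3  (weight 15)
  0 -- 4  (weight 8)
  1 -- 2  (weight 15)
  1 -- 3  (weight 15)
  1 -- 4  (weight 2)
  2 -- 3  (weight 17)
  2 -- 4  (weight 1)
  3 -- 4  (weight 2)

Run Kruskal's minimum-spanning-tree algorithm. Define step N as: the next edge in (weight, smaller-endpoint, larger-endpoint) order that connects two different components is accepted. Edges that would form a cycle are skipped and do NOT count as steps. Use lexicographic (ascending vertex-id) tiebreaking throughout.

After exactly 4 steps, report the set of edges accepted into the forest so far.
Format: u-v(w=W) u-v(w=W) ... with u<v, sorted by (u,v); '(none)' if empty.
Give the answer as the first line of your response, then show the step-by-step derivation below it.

0-4(w=8) 1-4(w=2) 2-4(w=1) 3-4(w=2)

step 1: add edge 2-4 (w=1); MST = {2-4(w=1)}
step 2: add edge 1-4 (w=2); MST = {1-4(w=2) 2-4(w=1)}
step 3: add edge 3-4 (w=2); MST = {1-4(w=2) 2-4(w=1) 3-4(w=2)}
step 4: add edge 0-4 (w=8); MST = {0-4(w=8) 1-4(w=2) 2-4(w=1) 3-4(w=2)}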